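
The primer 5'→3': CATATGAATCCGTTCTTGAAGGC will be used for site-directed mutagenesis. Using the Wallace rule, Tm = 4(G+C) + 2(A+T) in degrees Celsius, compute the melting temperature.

66°C

Scanning the sequence gives T=7, G=5, A=6, C=5.
So N_AT = 13 and N_GC = 10.
Tm = 4·10 + 2·13 = 40 + 26 = 66°C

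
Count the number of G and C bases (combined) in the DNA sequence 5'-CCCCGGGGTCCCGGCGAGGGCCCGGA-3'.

Base counts: G=12, C=11, A=2, T=1
G+C = 12 + 11 = 23

23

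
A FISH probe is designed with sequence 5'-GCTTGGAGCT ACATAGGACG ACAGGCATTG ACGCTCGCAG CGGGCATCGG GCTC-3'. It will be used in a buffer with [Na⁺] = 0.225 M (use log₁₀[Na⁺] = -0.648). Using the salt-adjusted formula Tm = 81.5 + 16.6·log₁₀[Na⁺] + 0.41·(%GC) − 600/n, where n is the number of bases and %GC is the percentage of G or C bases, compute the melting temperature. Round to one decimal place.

85.4°C

Length n = 54. Counting bases: A=11, G=19, C=15, T=9
G+C = 34, so %GC = 34/54 × 100 = 62.963%
Salt term: 16.6 × (-0.648) = -10.757
GC term: 0.41 × 62.963 = 25.815; length term: −600/54 = −11.111
Tm = 81.5 + (-10.757) + 25.815 − 11.111 = 85.447 → 85.4°C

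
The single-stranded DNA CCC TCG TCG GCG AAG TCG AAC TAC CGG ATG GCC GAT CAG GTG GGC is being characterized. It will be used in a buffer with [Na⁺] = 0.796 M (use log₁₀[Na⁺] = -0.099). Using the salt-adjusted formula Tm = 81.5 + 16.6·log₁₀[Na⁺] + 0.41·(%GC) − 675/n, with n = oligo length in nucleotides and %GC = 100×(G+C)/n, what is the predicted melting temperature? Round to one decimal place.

92.2°C

Length n = 45. Counting bases: C=14, G=16, A=8, T=7
G+C = 30, so %GC = 30/45 × 100 = 66.667%
Salt term: 16.6 × (-0.099) = -1.643
GC term: 0.41 × 66.667 = 27.333; length term: −675/45 = −15
Tm = 81.5 + (-1.643) + 27.333 − 15 = 92.19 → 92.2°C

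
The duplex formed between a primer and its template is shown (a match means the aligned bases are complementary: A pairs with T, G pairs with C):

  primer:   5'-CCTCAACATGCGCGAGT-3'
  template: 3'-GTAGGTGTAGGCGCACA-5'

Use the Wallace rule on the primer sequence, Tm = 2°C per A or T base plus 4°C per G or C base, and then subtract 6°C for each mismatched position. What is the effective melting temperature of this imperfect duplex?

Primer base counts: A=4, T=3, G=4, C=6 → A+T=7, G+C=10
Perfect-match Tm = 2(7) + 4(10) = 14 + 40 = 54°C
Mismatches (positions where the bases are not complementary): 4 (at positions 2, 5, 10, 15)
Effective Tm = 54 − 4×6 = 54 − 24 = 30°C

30°C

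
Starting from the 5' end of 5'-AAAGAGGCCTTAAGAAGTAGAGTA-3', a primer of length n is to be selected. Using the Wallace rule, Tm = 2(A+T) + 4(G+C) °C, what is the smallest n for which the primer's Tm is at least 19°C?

First 6 bases: AAAGAG → Tm = 16°C (< 19°C)
First 7 bases: AAAGAGG → Tm = 20°C (≥ 19°C)
Each additional base adds 2°C (A/T) or 4°C (G/C), so Tm is non-decreasing in n; n = 7 is the first length to reach 19°C.

n = 7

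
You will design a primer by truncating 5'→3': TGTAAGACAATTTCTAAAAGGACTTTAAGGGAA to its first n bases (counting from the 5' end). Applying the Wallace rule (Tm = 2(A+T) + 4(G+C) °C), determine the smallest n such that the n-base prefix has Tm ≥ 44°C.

First 17 bases: TGTAAGACAATTTCTAA → Tm = 42°C (< 44°C)
First 18 bases: TGTAAGACAATTTCTAAA → Tm = 44°C (≥ 44°C)
Since every base adds ≥2°C, Tm only increases with n, so the threshold is first crossed at n = 18.

n = 18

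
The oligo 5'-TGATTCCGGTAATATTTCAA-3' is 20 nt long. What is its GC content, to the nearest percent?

A=6, C=3, G=3, T=8
G+C = 3 + 3 = 6 out of 20 bases
%GC = 6/20 × 100 = 30% ≈ 30%

30%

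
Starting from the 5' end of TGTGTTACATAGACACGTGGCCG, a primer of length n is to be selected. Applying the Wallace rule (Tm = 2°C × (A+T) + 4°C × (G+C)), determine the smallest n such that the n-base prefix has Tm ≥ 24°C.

n = 9

First 8 bases: TGTGTTAC → Tm = 22°C (< 24°C)
First 9 bases: TGTGTTACA → Tm = 24°C (≥ 24°C)
Each additional base adds 2°C (A/T) or 4°C (G/C), so Tm is non-decreasing in n; n = 9 is the first length to reach 24°C.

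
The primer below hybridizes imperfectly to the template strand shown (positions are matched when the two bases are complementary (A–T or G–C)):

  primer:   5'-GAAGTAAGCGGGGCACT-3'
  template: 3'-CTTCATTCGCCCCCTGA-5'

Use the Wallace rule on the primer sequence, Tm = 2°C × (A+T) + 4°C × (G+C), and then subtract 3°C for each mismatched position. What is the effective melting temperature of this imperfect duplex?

Primer base counts: A=5, T=2, G=7, C=3 → A+T=7, G+C=10
Perfect-match Tm = 2(7) + 4(10) = 14 + 40 = 54°C
Mismatches (positions where the bases are not complementary): 1 (at position 14)
Effective Tm = 54 − 1×3 = 54 − 3 = 51°C

51°C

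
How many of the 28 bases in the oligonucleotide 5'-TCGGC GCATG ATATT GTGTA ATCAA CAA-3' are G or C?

A=9, T=8, C=5, G=6
G+C = 6 + 5 = 11

11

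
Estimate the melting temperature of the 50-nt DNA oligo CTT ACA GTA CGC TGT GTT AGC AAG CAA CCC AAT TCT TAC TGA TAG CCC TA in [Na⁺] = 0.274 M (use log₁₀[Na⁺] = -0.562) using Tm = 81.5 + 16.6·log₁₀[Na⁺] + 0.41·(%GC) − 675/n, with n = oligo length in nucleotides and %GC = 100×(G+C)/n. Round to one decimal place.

76.7°C

Length n = 50. C=14, A=14, G=8, T=14
G+C = 22, so %GC = 22/50 × 100 = 44%
Salt term: 16.6 × (-0.562) = -9.329
GC term: 0.41 × 44 = 18.04; length term: −675/50 = −13.5
Tm = 81.5 + (-9.329) + 18.04 − 13.5 = 76.711 → 76.7°C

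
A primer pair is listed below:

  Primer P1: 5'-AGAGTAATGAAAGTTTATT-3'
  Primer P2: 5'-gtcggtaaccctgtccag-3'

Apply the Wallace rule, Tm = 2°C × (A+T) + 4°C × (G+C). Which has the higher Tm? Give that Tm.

Primer P1: A+T=15, G+C=4 → Tm = 2(15)+4(4) = 46°C
Primer P2: A+T=7, G+C=11 → Tm = 2(7)+4(11) = 58°C
46°C vs 58°C → primer P2 is higher.

Primer P2, 58°C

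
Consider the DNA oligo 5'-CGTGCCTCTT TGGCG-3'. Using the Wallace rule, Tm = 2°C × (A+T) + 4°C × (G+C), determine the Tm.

Base counts: G=5, C=5, T=5, A=0
AT pairs contribute 5, GC pairs contribute 10.
Tm = 2(5) + 4(10) = 10 + 40 = 50°C

50°C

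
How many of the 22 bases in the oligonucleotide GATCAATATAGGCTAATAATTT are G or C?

5

C=2, T=8, A=9, G=3
G+C = 3 + 2 = 5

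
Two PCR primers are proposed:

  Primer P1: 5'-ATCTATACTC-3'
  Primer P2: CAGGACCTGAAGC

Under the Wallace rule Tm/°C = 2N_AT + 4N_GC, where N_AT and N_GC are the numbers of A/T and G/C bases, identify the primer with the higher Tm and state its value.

Primer P1: A+T=7, G+C=3 → Tm = 2(7)+4(3) = 26°C
Primer P2: A+T=5, G+C=8 → Tm = 2(5)+4(8) = 42°C
26°C vs 42°C → primer P2 is higher.

Primer P2, 42°C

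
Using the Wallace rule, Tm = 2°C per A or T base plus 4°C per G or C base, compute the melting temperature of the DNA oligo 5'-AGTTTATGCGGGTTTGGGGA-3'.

Counting bases: G=9, C=1, T=7, A=3
So N_AT = 10 and N_GC = 10.
Tm = 2(10) + 4(10) = 20 + 40 = 60°C

60°C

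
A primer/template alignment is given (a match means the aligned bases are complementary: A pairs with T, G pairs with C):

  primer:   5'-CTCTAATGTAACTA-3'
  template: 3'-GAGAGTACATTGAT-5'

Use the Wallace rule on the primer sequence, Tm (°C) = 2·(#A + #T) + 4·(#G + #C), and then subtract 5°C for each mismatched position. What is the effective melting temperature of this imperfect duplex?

31°C

Primer base counts: A=5, T=5, G=1, C=3 → A+T=10, G+C=4
Perfect-match Tm = 2(10) + 4(4) = 20 + 16 = 36°C
Mismatches (positions where the bases are not complementary): 1 (at position 5)
Effective Tm = 36 − 1×5 = 36 − 5 = 31°C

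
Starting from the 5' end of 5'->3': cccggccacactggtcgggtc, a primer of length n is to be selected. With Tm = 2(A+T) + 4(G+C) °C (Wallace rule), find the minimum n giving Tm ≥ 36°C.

First 9 bases: CCCGGCCAC → Tm = 34°C (< 36°C)
First 10 bases: CCCGGCCACA → Tm = 36°C (≥ 36°C)
Each additional base adds 2°C (A/T) or 4°C (G/C), so Tm is non-decreasing in n; n = 10 is the first length to reach 36°C.

n = 10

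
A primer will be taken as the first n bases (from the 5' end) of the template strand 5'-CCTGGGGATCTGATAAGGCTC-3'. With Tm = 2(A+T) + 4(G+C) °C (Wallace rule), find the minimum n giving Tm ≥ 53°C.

n = 18

First 17 bases: CCTGGGGATCTGATAAG → Tm = 52°C (< 53°C)
First 18 bases: CCTGGGGATCTGATAAGG → Tm = 56°C (≥ 53°C)
Each additional base adds 2°C (A/T) or 4°C (G/C), so Tm is non-decreasing in n; n = 18 is the first length to reach 53°C.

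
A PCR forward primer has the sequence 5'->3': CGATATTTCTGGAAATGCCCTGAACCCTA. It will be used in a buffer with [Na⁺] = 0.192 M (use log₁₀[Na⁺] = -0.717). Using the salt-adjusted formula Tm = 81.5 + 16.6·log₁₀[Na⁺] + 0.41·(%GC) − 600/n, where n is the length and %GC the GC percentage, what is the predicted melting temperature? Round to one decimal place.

67.3°C

Length n = 29. A=8, T=8, C=8, G=5
G+C = 13, so %GC = 13/29 × 100 = 44.828%
Salt term: 16.6 × (-0.717) = -11.902
GC term: 0.41 × 44.828 = 18.379; length term: −600/29 = −20.69
Tm = 81.5 + (-11.902) + 18.379 − 20.69 = 67.287 → 67.3°C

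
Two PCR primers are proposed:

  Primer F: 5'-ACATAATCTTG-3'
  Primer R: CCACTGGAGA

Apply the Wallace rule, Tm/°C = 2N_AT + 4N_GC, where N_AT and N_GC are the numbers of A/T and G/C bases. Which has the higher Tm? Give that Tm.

Primer R, 32°C

Primer F: A+T=8, G+C=3 → Tm = 2(8)+4(3) = 28°C
Primer R: A+T=4, G+C=6 → Tm = 2(4)+4(6) = 32°C
28°C vs 32°C → primer R is higher.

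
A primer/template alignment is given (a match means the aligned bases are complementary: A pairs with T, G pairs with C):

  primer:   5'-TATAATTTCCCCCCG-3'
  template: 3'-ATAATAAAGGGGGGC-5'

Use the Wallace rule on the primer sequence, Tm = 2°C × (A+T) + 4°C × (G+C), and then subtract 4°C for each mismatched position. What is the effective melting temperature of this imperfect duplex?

40°C

Primer base counts: A=3, T=5, G=1, C=6 → A+T=8, G+C=7
Perfect-match Tm = 2(8) + 4(7) = 16 + 28 = 44°C
Mismatches (positions where the bases are not complementary): 1 (at position 4)
Effective Tm = 44 − 1×4 = 44 − 4 = 40°C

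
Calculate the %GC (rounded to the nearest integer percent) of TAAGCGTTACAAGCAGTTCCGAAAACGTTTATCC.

T=9, G=6, C=8, A=11
G+C = 6 + 8 = 14 out of 34 bases
%GC = 14/34 × 100 = 41.18% ≈ 41%

41%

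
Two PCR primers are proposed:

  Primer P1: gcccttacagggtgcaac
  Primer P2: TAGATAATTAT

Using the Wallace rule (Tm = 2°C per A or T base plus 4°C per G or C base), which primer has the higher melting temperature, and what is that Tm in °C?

Primer P1: A+T=7, G+C=11 → Tm = 2(7)+4(11) = 58°C
Primer P2: A+T=10, G+C=1 → Tm = 2(10)+4(1) = 24°C
58°C vs 24°C → primer P1 is higher.

Primer P1, 58°C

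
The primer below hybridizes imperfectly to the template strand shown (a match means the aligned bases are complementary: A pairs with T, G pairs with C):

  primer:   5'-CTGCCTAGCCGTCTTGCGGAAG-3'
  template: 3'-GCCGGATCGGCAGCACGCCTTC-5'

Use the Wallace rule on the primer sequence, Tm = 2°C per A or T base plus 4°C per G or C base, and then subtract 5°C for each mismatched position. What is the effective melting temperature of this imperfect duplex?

62°C

Primer base counts: A=3, T=5, G=7, C=7 → A+T=8, G+C=14
Perfect-match Tm = 2(8) + 4(14) = 16 + 56 = 72°C
Mismatches (positions where the bases are not complementary): 2 (at positions 2, 14)
Effective Tm = 72 − 2×5 = 72 − 10 = 62°C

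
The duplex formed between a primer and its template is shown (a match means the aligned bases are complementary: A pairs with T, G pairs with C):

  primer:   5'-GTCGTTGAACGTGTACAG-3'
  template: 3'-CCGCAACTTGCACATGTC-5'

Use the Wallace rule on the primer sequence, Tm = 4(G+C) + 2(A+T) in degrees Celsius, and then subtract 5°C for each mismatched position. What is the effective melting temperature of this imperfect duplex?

49°C

Primer base counts: A=4, T=5, G=6, C=3 → A+T=9, G+C=9
Perfect-match Tm = 2(9) + 4(9) = 18 + 36 = 54°C
Mismatches (positions where the bases are not complementary): 1 (at position 2)
Effective Tm = 54 − 1×5 = 54 − 5 = 49°C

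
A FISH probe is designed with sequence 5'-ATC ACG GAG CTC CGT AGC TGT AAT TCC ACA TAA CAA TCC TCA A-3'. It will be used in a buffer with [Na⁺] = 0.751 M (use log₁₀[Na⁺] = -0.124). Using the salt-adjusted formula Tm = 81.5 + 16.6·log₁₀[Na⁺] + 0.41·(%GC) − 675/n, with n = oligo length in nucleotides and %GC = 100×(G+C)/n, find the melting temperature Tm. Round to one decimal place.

81.9°C

Length n = 43. Counting bases: A=14, G=6, T=10, C=13
G+C = 19, so %GC = 19/43 × 100 = 44.186%
Salt term: 16.6 × (-0.124) = -2.058
GC term: 0.41 × 44.186 = 18.116; length term: −675/43 = −15.698
Tm = 81.5 + (-2.058) + 18.116 − 15.698 = 81.86 → 81.9°C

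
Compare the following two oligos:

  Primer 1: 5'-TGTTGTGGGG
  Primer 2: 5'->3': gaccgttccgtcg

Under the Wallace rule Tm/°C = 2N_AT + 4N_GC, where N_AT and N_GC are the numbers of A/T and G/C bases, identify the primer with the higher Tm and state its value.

Primer 1: A+T=4, G+C=6 → Tm = 2(4)+4(6) = 32°C
Primer 2: A+T=4, G+C=9 → Tm = 2(4)+4(9) = 44°C
32°C vs 44°C → primer 2 is higher.

Primer 2, 44°C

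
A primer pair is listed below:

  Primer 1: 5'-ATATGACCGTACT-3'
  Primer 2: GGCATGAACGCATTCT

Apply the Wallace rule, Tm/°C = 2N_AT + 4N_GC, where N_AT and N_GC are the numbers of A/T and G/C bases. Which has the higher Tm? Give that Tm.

Primer 1: A+T=8, G+C=5 → Tm = 2(8)+4(5) = 36°C
Primer 2: A+T=8, G+C=8 → Tm = 2(8)+4(8) = 48°C
36°C vs 48°C → primer 2 is higher.

Primer 2, 48°C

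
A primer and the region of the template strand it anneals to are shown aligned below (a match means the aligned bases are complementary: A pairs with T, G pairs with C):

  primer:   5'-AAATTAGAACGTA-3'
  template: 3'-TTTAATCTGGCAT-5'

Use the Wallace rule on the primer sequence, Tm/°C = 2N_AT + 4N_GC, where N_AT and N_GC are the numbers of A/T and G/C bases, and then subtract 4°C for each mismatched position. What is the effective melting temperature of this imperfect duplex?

28°C

Primer base counts: A=7, T=3, G=2, C=1 → A+T=10, G+C=3
Perfect-match Tm = 2(10) + 4(3) = 20 + 12 = 32°C
Mismatches (positions where the bases are not complementary): 1 (at position 9)
Effective Tm = 32 − 1×4 = 32 − 4 = 28°C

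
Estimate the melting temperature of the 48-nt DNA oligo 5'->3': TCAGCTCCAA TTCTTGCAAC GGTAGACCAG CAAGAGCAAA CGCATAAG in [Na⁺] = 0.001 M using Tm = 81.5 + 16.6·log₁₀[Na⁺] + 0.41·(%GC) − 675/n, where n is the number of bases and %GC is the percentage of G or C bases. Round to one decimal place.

Length n = 48. Base counts: A=17, T=8, C=13, G=10
G+C = 23, so %GC = 23/48 × 100 = 47.917%
Salt term: 16.6 × (-3) = -49.8
GC term: 0.41 × 47.917 = 19.646; length term: −675/48 = −14.062
Tm = 81.5 + (-49.8) + 19.646 − 14.062 = 37.284 → 37.3°C

37.3°C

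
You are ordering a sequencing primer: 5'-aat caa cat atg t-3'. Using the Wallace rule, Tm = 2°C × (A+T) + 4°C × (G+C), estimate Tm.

32°C

A=6, G=1, T=4, C=2
AT pairs contribute 10, GC pairs contribute 3.
Tm = 4·3 + 2·10 = 12 + 20 = 32°C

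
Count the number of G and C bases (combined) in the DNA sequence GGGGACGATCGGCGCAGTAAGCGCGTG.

Scanning the sequence gives A=5, C=6, T=3, G=13.
Total G or C: 13 + 6 = 19

19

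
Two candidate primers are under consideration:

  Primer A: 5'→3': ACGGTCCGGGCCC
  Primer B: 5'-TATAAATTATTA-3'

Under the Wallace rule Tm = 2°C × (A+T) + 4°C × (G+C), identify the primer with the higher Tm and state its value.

Primer A, 48°C

Primer A: A+T=2, G+C=11 → Tm = 2(2)+4(11) = 48°C
Primer B: A+T=12, G+C=0 → Tm = 2(12)+4(0) = 24°C
48°C vs 24°C → primer A is higher.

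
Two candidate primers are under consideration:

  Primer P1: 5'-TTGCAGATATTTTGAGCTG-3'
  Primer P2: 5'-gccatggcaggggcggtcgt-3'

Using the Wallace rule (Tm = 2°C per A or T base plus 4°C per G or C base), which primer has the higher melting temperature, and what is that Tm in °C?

Primer P2, 70°C

Primer P1: A+T=12, G+C=7 → Tm = 2(12)+4(7) = 52°C
Primer P2: A+T=5, G+C=15 → Tm = 2(5)+4(15) = 70°C
52°C vs 70°C → primer P2 is higher.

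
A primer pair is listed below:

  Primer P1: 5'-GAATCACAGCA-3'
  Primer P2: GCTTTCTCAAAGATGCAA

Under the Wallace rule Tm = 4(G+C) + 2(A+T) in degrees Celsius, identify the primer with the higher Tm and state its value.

Primer P1: A+T=6, G+C=5 → Tm = 2(6)+4(5) = 32°C
Primer P2: A+T=11, G+C=7 → Tm = 2(11)+4(7) = 50°C
32°C vs 50°C → primer P2 is higher.

Primer P2, 50°C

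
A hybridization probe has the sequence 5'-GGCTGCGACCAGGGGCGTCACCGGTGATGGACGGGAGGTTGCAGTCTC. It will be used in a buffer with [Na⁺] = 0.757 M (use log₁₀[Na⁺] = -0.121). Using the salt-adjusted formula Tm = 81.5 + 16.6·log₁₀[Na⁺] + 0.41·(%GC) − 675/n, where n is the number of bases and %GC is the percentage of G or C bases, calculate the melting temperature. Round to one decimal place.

93.6°C

Length n = 48. Counting bases: C=12, A=7, G=21, T=8
G+C = 33, so %GC = 33/48 × 100 = 68.75%
Salt term: 16.6 × (-0.121) = -2.009
GC term: 0.41 × 68.75 = 28.188; length term: −675/48 = −14.062
Tm = 81.5 + (-2.009) + 28.188 − 14.062 = 93.617 → 93.6°C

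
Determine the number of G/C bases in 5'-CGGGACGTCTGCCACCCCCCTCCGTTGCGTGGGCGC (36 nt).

28

Counting bases: C=16, G=12, A=2, T=6
Total G or C: 12 + 16 = 28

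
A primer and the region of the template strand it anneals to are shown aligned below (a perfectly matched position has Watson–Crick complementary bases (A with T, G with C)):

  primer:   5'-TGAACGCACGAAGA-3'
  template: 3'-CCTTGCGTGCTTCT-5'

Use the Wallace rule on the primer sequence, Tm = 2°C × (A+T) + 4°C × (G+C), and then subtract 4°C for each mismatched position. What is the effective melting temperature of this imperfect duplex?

Primer base counts: A=6, T=1, G=4, C=3 → A+T=7, G+C=7
Perfect-match Tm = 2(7) + 4(7) = 14 + 28 = 42°C
Mismatches (positions where the bases are not complementary): 1 (at position 1)
Effective Tm = 42 − 1×4 = 42 − 4 = 38°C

38°C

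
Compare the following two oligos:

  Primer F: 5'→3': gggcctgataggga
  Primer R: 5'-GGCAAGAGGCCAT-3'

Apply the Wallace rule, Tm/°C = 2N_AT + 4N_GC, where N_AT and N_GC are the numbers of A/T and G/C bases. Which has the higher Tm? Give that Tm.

Primer F, 46°C

Primer F: A+T=5, G+C=9 → Tm = 2(5)+4(9) = 46°C
Primer R: A+T=5, G+C=8 → Tm = 2(5)+4(8) = 42°C
46°C vs 42°C → primer F is higher.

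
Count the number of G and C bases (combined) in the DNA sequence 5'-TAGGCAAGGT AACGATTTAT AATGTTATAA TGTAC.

Counting bases: A=13, C=3, G=7, T=12
Total G or C: 7 + 3 = 10

10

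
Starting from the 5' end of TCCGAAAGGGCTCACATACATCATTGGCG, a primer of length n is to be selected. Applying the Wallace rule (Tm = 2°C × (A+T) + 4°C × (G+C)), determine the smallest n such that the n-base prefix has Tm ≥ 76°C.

First 25 bases: TCCGAAAGGGCTCACATACATCATT → Tm = 72°C (< 76°C)
First 26 bases: TCCGAAAGGGCTCACATACATCATTG → Tm = 76°C (≥ 76°C)
Since every base adds ≥2°C, Tm only increases with n, so the threshold is first crossed at n = 26.

n = 26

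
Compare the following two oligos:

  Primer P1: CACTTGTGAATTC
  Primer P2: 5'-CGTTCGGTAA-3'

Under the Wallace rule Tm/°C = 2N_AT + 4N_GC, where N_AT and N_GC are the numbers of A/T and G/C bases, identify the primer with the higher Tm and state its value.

Primer P1: A+T=8, G+C=5 → Tm = 2(8)+4(5) = 36°C
Primer P2: A+T=5, G+C=5 → Tm = 2(5)+4(5) = 30°C
36°C vs 30°C → primer P1 is higher.

Primer P1, 36°C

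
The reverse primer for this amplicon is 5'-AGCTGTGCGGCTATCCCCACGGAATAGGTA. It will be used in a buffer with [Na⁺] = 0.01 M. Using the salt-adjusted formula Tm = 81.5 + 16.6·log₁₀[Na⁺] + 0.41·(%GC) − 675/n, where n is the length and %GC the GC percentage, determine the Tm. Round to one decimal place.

Length n = 30. T=6, C=8, G=9, A=7
G+C = 17, so %GC = 17/30 × 100 = 56.667%
Salt term: 16.6 × (-2) = -33.2
GC term: 0.41 × 56.667 = 23.233; length term: −675/30 = −22.5
Tm = 81.5 + (-33.2) + 23.233 − 22.5 = 49.033 → 49.0°C

49.0°C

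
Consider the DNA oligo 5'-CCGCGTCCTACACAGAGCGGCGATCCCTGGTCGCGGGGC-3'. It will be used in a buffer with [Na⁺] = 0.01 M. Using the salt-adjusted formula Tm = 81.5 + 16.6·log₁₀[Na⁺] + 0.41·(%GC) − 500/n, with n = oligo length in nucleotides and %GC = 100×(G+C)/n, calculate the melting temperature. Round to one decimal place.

66.0°C

Length n = 39. G=14, T=5, A=5, C=15
G+C = 29, so %GC = 29/39 × 100 = 74.359%
Salt term: 16.6 × (-2) = -33.2
GC term: 0.41 × 74.359 = 30.487; length term: −500/39 = −12.821
Tm = 81.5 + (-33.2) + 30.487 − 12.821 = 65.966 → 66.0°C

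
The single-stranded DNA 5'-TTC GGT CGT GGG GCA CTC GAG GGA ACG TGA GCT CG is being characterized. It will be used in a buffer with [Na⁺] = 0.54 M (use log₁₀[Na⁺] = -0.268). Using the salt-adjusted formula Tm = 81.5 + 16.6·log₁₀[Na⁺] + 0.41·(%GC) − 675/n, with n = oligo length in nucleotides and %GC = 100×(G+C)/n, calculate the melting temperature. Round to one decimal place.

84.7°C

Length n = 35. Scanning the sequence gives C=8, G=15, A=5, T=7.
G+C = 23, so %GC = 23/35 × 100 = 65.714%
Salt term: 16.6 × (-0.268) = -4.449
GC term: 0.41 × 65.714 = 26.943; length term: −675/35 = −19.286
Tm = 81.5 + (-4.449) + 26.943 − 19.286 = 84.708 → 84.7°C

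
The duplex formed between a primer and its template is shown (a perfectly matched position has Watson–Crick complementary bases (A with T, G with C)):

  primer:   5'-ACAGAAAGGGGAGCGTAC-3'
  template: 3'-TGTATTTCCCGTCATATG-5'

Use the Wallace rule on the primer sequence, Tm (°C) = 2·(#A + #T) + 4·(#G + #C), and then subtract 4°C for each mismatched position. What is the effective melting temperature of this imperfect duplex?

Primer base counts: A=7, T=1, G=7, C=3 → A+T=8, G+C=10
Perfect-match Tm = 2(8) + 4(10) = 16 + 40 = 56°C
Mismatches (positions where the bases are not complementary): 4 (at positions 4, 11, 14, 15)
Effective Tm = 56 − 4×4 = 56 − 16 = 40°C

40°C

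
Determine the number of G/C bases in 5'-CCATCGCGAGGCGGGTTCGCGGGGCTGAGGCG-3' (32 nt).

25

Scanning the sequence gives T=4, A=3, C=9, G=16.
Total G or C: 16 + 9 = 25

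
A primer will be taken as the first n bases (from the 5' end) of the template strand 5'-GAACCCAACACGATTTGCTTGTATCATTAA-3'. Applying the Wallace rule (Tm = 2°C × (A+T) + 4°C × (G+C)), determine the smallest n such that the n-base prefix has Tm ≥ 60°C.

n = 21

First 20 bases: GAACCCAACACGATTTGCTT → Tm = 58°C (< 60°C)
First 21 bases: GAACCCAACACGATTTGCTTG → Tm = 62°C (≥ 60°C)
Each additional base adds 2°C (A/T) or 4°C (G/C), so Tm is non-decreasing in n; n = 21 is the first length to reach 60°C.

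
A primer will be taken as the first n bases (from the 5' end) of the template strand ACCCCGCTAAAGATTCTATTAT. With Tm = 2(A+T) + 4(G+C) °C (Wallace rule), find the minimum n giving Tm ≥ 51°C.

n = 18

First 17 bases: ACCCCGCTAAAGATTCT → Tm = 50°C (< 51°C)
First 18 bases: ACCCCGCTAAAGATTCTA → Tm = 52°C (≥ 51°C)
Each additional base adds 2°C (A/T) or 4°C (G/C), so Tm is non-decreasing in n; n = 18 is the first length to reach 51°C.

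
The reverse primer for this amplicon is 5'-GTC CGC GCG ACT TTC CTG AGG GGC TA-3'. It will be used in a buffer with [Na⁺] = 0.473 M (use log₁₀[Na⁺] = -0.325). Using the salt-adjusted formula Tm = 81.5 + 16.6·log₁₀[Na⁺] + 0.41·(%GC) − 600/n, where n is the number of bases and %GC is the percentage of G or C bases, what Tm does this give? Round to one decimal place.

Length n = 26. Base counts: C=8, T=6, G=9, A=3
G+C = 17, so %GC = 17/26 × 100 = 65.385%
Salt term: 16.6 × (-0.325) = -5.395
GC term: 0.41 × 65.385 = 26.808; length term: −600/26 = −23.077
Tm = 81.5 + (-5.395) + 26.808 − 23.077 = 79.836 → 79.8°C

79.8°C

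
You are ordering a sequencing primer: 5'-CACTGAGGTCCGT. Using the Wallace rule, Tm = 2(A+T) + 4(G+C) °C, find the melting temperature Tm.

Scanning the sequence gives G=4, C=4, A=2, T=3.
A+T = 5, G+C = 8
Tm = 2(5) + 4(8) = 10 + 32 = 42°C

42°C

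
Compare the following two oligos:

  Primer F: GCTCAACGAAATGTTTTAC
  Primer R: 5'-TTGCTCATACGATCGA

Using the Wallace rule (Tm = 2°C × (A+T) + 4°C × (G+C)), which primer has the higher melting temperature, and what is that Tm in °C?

Primer F: A+T=12, G+C=7 → Tm = 2(12)+4(7) = 52°C
Primer R: A+T=9, G+C=7 → Tm = 2(9)+4(7) = 46°C
52°C vs 46°C → primer F is higher.

Primer F, 52°C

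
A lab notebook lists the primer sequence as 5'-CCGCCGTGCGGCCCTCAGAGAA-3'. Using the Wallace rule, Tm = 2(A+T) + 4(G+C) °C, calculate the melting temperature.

76°C

Counting bases: G=7, A=4, T=2, C=9
So N_AT = 6 and N_GC = 16.
Tm = 2×6 + 4×16 = 76°C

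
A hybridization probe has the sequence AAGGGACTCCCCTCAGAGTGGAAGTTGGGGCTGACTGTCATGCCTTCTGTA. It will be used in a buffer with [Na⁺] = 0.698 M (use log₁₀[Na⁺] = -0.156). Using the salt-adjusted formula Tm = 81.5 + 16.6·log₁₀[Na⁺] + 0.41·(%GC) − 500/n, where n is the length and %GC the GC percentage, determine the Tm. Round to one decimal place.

Length n = 51. C=12, T=13, G=16, A=10
G+C = 28, so %GC = 28/51 × 100 = 54.902%
Salt term: 16.6 × (-0.156) = -2.59
GC term: 0.41 × 54.902 = 22.51; length term: −500/51 = −9.804
Tm = 81.5 + (-2.59) + 22.51 − 9.804 = 91.616 → 91.6°C

91.6°C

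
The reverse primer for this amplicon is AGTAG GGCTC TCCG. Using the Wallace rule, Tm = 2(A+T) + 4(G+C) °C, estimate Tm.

Counting bases: A=2, C=4, T=3, G=5
So N_AT = 5 and N_GC = 9.
Tm = 2(5) + 4(9) = 10 + 36 = 46°C

46°C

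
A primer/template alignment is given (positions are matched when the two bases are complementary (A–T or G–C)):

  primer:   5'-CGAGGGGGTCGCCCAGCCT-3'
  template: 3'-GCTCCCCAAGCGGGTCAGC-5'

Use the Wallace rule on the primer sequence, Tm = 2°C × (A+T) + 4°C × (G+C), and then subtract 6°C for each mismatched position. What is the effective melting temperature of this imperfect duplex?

Primer base counts: A=2, T=2, G=8, C=7 → A+T=4, G+C=15
Perfect-match Tm = 2(4) + 4(15) = 8 + 60 = 68°C
Mismatches (positions where the bases are not complementary): 3 (at positions 8, 17, 19)
Effective Tm = 68 − 3×6 = 68 − 18 = 50°C

50°C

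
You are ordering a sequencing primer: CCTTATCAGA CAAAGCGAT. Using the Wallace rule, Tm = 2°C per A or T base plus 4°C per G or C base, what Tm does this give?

C=5, T=4, G=3, A=7
A+T = 11, G+C = 8
Tm = 2(11) + 4(8) = 22 + 32 = 54°C

54°C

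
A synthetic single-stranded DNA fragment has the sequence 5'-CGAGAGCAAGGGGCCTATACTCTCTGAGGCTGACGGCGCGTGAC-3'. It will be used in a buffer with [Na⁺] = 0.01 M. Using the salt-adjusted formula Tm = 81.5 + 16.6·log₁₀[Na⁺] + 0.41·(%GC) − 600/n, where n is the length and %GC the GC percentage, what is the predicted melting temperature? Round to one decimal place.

60.8°C

Length n = 44. Base counts: G=16, C=12, T=7, A=9
G+C = 28, so %GC = 28/44 × 100 = 63.636%
Salt term: 16.6 × (-2) = -33.2
GC term: 0.41 × 63.636 = 26.091; length term: −600/44 = −13.636
Tm = 81.5 + (-33.2) + 26.091 − 13.636 = 60.755 → 60.8°C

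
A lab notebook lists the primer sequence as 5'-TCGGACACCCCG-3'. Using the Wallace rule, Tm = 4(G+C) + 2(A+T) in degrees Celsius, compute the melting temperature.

C=6, G=3, A=2, T=1
AT pairs contribute 3, GC pairs contribute 9.
Tm = 2×3 + 4×9 = 42°C

42°C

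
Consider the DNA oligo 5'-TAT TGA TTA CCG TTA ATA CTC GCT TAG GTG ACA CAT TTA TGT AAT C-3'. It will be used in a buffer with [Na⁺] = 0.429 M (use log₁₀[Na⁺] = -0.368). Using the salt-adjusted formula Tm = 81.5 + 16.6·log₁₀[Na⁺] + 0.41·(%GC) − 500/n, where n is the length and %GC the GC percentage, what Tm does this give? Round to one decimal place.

77.9°C

Length n = 46. Base counts: A=13, C=8, G=7, T=18
G+C = 15, so %GC = 15/46 × 100 = 32.609%
Salt term: 16.6 × (-0.368) = -6.109
GC term: 0.41 × 32.609 = 13.37; length term: −500/46 = −10.87
Tm = 81.5 + (-6.109) + 13.37 − 10.87 = 77.891 → 77.9°C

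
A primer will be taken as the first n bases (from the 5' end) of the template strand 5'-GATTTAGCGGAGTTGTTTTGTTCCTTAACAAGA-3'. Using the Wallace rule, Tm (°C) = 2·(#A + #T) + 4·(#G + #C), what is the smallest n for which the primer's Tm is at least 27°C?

n = 10

First 9 bases: GATTTAGCG → Tm = 26°C (< 27°C)
First 10 bases: GATTTAGCGG → Tm = 30°C (≥ 27°C)
Since every base adds ≥2°C, Tm only increases with n, so the threshold is first crossed at n = 10.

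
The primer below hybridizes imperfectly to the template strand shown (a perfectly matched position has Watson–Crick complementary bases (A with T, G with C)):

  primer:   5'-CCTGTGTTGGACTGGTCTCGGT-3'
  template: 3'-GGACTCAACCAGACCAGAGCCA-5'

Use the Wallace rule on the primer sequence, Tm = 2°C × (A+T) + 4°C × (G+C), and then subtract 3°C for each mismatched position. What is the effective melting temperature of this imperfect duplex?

64°C

Primer base counts: A=1, T=8, G=8, C=5 → A+T=9, G+C=13
Perfect-match Tm = 2(9) + 4(13) = 18 + 52 = 70°C
Mismatches (positions where the bases are not complementary): 2 (at positions 5, 11)
Effective Tm = 70 − 2×3 = 70 − 6 = 64°C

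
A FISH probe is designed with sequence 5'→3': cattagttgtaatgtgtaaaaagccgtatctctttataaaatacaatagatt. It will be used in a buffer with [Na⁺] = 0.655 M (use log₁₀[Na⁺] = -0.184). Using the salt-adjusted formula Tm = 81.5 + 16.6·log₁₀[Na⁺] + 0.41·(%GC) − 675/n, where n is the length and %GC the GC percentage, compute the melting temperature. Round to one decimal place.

Length n = 52. Scanning the sequence gives A=20, T=19, C=6, G=7.
G+C = 13, so %GC = 13/52 × 100 = 25%
Salt term: 16.6 × (-0.184) = -3.054
GC term: 0.41 × 25 = 10.25; length term: −675/52 = −12.981
Tm = 81.5 + (-3.054) + 10.25 − 12.981 = 75.715 → 75.7°C

75.7°C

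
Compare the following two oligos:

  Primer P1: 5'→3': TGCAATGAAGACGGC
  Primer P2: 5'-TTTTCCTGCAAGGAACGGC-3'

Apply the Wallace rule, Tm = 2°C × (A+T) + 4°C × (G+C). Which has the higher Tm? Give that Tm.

Primer P1: A+T=7, G+C=8 → Tm = 2(7)+4(8) = 46°C
Primer P2: A+T=9, G+C=10 → Tm = 2(9)+4(10) = 58°C
46°C vs 58°C → primer P2 is higher.

Primer P2, 58°C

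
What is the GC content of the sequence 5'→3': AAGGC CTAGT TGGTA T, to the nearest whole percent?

44%

Base counts: T=5, C=2, G=5, A=4
G+C = 5 + 2 = 7 out of 16 bases
%GC = 7/16 × 100 = 43.75% ≈ 44%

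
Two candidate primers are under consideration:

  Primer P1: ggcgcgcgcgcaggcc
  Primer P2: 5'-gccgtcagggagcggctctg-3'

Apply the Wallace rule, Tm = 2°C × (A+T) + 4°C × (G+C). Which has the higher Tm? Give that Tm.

Primer P2, 70°C

Primer P1: A+T=1, G+C=15 → Tm = 2(1)+4(15) = 62°C
Primer P2: A+T=5, G+C=15 → Tm = 2(5)+4(15) = 70°C
62°C vs 70°C → primer P2 is higher.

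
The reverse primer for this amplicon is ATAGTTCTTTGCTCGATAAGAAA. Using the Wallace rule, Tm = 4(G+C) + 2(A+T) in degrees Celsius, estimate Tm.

60°C

Base counts: G=4, C=3, A=8, T=8
So N_AT = 16 and N_GC = 7.
Tm = 2(16) + 4(7) = 32 + 28 = 60°C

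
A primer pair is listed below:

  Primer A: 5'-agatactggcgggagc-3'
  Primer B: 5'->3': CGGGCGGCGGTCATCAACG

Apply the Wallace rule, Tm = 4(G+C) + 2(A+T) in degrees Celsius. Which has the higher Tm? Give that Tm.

Primer B, 66°C

Primer A: A+T=6, G+C=10 → Tm = 2(6)+4(10) = 52°C
Primer B: A+T=5, G+C=14 → Tm = 2(5)+4(14) = 66°C
52°C vs 66°C → primer B is higher.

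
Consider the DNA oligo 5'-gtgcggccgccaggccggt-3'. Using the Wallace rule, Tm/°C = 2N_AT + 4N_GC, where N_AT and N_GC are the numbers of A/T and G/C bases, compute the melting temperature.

70°C

Base counts: C=7, T=2, A=1, G=9
So N_AT = 3 and N_GC = 16.
Tm = 2(3) + 4(16) = 6 + 64 = 70°C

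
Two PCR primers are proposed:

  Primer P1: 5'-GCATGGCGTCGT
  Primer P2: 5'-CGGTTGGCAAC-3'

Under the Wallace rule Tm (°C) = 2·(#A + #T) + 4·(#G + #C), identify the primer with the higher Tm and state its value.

Primer P1: A+T=4, G+C=8 → Tm = 2(4)+4(8) = 40°C
Primer P2: A+T=4, G+C=7 → Tm = 2(4)+4(7) = 36°C
40°C vs 36°C → primer P1 is higher.

Primer P1, 40°C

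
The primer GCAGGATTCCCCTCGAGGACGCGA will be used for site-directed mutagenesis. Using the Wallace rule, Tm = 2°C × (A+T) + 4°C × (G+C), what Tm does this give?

80°C

T=3, C=8, A=5, G=8
A+T = 8, G+C = 16
Tm = 2×8 + 4×16 = 80°C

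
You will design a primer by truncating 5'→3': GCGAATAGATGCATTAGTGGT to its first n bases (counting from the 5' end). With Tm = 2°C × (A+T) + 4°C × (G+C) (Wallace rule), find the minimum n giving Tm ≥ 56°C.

n = 20

First 19 bases: GCGAATAGATGCATTAGTG → Tm = 54°C (< 56°C)
First 20 bases: GCGAATAGATGCATTAGTGG → Tm = 58°C (≥ 56°C)
Each additional base adds 2°C (A/T) or 4°C (G/C), so Tm is non-decreasing in n; n = 20 is the first length to reach 56°C.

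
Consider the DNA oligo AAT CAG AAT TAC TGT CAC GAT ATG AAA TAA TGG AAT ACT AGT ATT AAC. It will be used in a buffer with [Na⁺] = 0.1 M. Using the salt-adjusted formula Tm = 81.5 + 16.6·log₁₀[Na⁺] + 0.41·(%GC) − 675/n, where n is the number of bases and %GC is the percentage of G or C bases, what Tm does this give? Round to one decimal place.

Length n = 48. G=7, A=21, T=14, C=6
G+C = 13, so %GC = 13/48 × 100 = 27.083%
Salt term: 16.6 × (-1) = -16.6
GC term: 0.41 × 27.083 = 11.104; length term: −675/48 = −14.062
Tm = 81.5 + (-16.6) + 11.104 − 14.062 = 61.942 → 61.9°C

61.9°C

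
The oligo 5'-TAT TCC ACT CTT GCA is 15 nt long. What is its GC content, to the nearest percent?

40%

Scanning the sequence gives C=5, G=1, T=6, A=3.
G+C = 1 + 5 = 6 out of 15 bases
%GC = 6/15 × 100 = 40% ≈ 40%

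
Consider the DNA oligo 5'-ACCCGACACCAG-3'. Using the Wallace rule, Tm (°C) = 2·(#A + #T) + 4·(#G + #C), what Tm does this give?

40°C

C=6, T=0, G=2, A=4
So N_AT = 4 and N_GC = 8.
Tm = 2×4 + 4×8 = 40°C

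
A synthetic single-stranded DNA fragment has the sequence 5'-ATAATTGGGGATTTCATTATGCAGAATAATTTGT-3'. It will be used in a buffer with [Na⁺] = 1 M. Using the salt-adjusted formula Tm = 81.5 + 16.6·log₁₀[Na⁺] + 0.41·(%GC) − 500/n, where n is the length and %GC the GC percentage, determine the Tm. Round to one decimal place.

77.6°C

Length n = 34. Counting bases: T=14, C=2, G=7, A=11
G+C = 9, so %GC = 9/34 × 100 = 26.471%
Salt term: 16.6 × (0) = 0
GC term: 0.41 × 26.471 = 10.853; length term: −500/34 = −14.706
Tm = 81.5 + (0) + 10.853 − 14.706 = 77.647 → 77.6°C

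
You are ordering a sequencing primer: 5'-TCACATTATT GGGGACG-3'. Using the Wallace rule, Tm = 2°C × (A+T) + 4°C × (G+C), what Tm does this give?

A=4, T=5, C=3, G=5
AT pairs contribute 9, GC pairs contribute 8.
Tm = 2(9) + 4(8) = 18 + 32 = 50°C

50°C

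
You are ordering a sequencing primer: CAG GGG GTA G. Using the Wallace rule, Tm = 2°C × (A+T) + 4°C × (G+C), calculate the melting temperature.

Scanning the sequence gives C=1, T=1, G=6, A=2.
A+T = 3, G+C = 7
Tm = 4·7 + 2·3 = 28 + 6 = 34°C

34°C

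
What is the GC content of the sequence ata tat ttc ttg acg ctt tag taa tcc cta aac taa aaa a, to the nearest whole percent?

25%

Scanning the sequence gives C=7, G=3, T=14, A=16.
G+C = 3 + 7 = 10 out of 40 bases
%GC = 10/40 × 100 = 25% ≈ 25%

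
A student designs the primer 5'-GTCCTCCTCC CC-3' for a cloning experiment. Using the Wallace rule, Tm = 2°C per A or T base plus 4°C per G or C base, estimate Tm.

G=1, A=0, C=8, T=3
AT pairs contribute 3, GC pairs contribute 9.
Tm = 2(3) + 4(9) = 6 + 36 = 42°C

42°C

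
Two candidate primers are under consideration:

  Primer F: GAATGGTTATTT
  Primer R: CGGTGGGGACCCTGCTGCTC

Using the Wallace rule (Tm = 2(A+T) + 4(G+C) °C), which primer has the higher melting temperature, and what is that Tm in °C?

Primer F: A+T=9, G+C=3 → Tm = 2(9)+4(3) = 30°C
Primer R: A+T=5, G+C=15 → Tm = 2(5)+4(15) = 70°C
30°C vs 70°C → primer R is higher.

Primer R, 70°C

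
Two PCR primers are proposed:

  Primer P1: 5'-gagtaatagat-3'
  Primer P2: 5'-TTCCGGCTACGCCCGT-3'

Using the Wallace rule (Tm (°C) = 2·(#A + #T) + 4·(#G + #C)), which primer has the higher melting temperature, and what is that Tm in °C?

Primer P2, 54°C

Primer P1: A+T=8, G+C=3 → Tm = 2(8)+4(3) = 28°C
Primer P2: A+T=5, G+C=11 → Tm = 2(5)+4(11) = 54°C
28°C vs 54°C → primer P2 is higher.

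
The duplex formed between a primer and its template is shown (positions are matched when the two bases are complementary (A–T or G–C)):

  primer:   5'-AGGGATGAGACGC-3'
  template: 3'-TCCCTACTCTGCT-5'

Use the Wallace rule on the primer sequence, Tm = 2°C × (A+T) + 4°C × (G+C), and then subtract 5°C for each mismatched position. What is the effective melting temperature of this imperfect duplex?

Primer base counts: A=4, T=1, G=6, C=2 → A+T=5, G+C=8
Perfect-match Tm = 2(5) + 4(8) = 10 + 32 = 42°C
Mismatches (positions where the bases are not complementary): 1 (at position 13)
Effective Tm = 42 − 1×5 = 42 − 5 = 37°C

37°C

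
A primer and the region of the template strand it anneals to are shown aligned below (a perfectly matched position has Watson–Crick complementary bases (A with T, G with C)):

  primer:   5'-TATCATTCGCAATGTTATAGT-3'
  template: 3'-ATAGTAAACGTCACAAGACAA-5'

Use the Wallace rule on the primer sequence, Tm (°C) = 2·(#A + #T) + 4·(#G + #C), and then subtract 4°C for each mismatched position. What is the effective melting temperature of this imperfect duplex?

34°C

Primer base counts: A=6, T=9, G=3, C=3 → A+T=15, G+C=6
Perfect-match Tm = 2(15) + 4(6) = 30 + 24 = 54°C
Mismatches (positions where the bases are not complementary): 5 (at positions 8, 12, 17, 19, 20)
Effective Tm = 54 − 5×4 = 54 − 20 = 34°C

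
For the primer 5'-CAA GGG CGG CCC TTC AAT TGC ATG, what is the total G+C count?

Scanning the sequence gives G=7, T=5, C=7, A=5.
G+C = 7 + 7 = 14

14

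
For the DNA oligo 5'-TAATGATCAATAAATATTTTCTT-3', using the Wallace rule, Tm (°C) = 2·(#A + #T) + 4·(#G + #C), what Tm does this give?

52°C

Scanning the sequence gives A=9, T=11, G=1, C=2.
So N_AT = 20 and N_GC = 3.
Tm = 2(20) + 4(3) = 40 + 12 = 52°C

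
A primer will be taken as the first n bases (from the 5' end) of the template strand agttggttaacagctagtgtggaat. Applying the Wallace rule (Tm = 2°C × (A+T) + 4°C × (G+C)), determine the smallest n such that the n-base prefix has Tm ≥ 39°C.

First 13 bases: AGTTGGTTAACAG → Tm = 36°C (< 39°C)
First 14 bases: AGTTGGTTAACAGC → Tm = 40°C (≥ 39°C)
Each additional base adds 2°C (A/T) or 4°C (G/C), so Tm is non-decreasing in n; n = 14 is the first length to reach 39°C.

n = 14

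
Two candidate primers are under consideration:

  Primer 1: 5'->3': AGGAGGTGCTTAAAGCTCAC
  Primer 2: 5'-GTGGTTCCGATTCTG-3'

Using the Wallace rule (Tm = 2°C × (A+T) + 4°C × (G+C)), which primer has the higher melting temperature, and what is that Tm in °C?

Primer 1, 60°C

Primer 1: A+T=10, G+C=10 → Tm = 2(10)+4(10) = 60°C
Primer 2: A+T=7, G+C=8 → Tm = 2(7)+4(8) = 46°C
60°C vs 46°C → primer 1 is higher.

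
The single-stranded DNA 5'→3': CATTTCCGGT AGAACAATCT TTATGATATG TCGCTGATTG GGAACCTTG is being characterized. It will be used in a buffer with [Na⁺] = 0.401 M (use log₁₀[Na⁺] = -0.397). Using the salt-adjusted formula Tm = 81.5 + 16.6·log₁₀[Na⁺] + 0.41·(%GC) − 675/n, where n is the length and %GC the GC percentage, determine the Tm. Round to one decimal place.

Length n = 49. Counting bases: T=17, G=11, C=9, A=12
G+C = 20, so %GC = 20/49 × 100 = 40.816%
Salt term: 16.6 × (-0.397) = -6.59
GC term: 0.41 × 40.816 = 16.735; length term: −675/49 = −13.776
Tm = 81.5 + (-6.59) + 16.735 − 13.776 = 77.869 → 77.9°C

77.9°C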